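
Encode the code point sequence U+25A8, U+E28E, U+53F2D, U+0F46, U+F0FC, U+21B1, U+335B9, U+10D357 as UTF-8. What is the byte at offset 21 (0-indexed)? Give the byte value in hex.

0x96

U+25A8 → 3-byte form E2 96 A8 at offsets 0–2.
U+E28E → 3-byte form EE 8A 8E at offsets 3–5.
U+53F2D → 4-byte form F1 93 BC AD at offsets 6–9.
U+0F46 → 3-byte form E0 BD 86 at offsets 10–12.
U+F0FC → 3-byte form EF 83 BC at offsets 13–15.
U+21B1 → 3-byte form E2 86 B1 at offsets 16–18.
U+335B9 → 4-byte form F0 B3 96 B9 at offsets 19–22.
Offset 21 falls in char 7's range; it's byte 3 of F0 B3 96 B9 = 0x96.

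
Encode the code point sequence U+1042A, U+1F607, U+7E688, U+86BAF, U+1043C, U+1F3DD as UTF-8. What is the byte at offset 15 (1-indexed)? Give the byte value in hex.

1-indexed offset 15 is 0-indexed offset 14.
U+1042A → 4-byte form F0 90 90 AA at offsets 0–3.
U+1F607 → 4-byte form F0 9F 98 87 at offsets 4–7.
U+7E688 → 4-byte form F1 BE 9A 88 at offsets 8–11.
U+86BAF → 4-byte form F2 86 AE AF at offsets 12–15.
Offset 14 falls in char 4's range; it's byte 3 of F2 86 AE AF = 0xAE.

0xAE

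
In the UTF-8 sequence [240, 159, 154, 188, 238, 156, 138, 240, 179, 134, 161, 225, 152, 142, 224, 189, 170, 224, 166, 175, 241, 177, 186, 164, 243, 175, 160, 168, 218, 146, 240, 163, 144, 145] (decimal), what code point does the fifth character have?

Offset 0: leading byte 0xF0 = 11110000 → 4-byte char #1 = F0 9F 9A BC.
Offset 4: leading byte 0xEE = 11101110 → 3-byte char #2 = EE 9C 8A.
Offset 7: leading byte 0xF0 = 11110000 → 4-byte char #3 = F0 B3 86 A1.
Offset 11: leading byte 0xE1 = 11100001 → 3-byte char #4 = E1 98 8E.
Offset 14: leading byte 0xE0 = 11100000 → 3-byte char #5 = E0 BD AA.
Leading byte 0xE0 = 11100000 matches 1110xxxx → 3-byte sequence.
Byte 1: 0xE0 = 11100000, payload 0000 (4 bits).
Byte 2: 0xBD = 10111101 (10xxxxxx ✓), payload 111101.
Byte 3: 0xAA = 10101010 (10xxxxxx ✓), payload 101010.
Concatenate: 0000111101101010 = 0xF6A (16 bits → U+0F6A).

U+0F6A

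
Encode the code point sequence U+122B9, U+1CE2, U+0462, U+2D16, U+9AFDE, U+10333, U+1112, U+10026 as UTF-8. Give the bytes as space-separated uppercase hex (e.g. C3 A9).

F0 92 8A B9 E1 B3 A2 D1 A2 E2 B4 96 F2 9A BF 9E F0 90 8C B3 E1 84 92 F0 90 80 A6

U+122B9: 4-byte form → F0 92 8A B9.
U+1CE2: 3-byte form → E1 B3 A2.
U+0462: 2-byte form → D1 A2.
U+2D16: 3-byte form → E2 B4 96.
U+9AFDE: 4-byte form → F2 9A BF 9E.
U+10333: 4-byte form → F0 90 8C B3.
U+1112: 3-byte form → E1 84 92.
U+10026: 4-byte form → F0 90 80 A6.
Concatenated (27 bytes): F0 92 8A B9 E1 B3 A2 D1 A2 E2 B4 96 F2 9A BF 9E F0 90 8C B3 E1 84 92 F0 90 80 A6.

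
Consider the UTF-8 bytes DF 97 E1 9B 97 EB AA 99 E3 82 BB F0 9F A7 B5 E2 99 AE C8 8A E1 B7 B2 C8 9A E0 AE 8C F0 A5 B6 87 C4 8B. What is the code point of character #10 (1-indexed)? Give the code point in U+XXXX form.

Offset 0: leading byte 0xDF = 11011111 → 2-byte char #1 = DF 97.
Offset 2: leading byte 0xE1 = 11100001 → 3-byte char #2 = E1 9B 97.
Offset 5: leading byte 0xEB = 11101011 → 3-byte char #3 = EB AA 99.
Offset 8: leading byte 0xE3 = 11100011 → 3-byte char #4 = E3 82 BB.
Offset 11: leading byte 0xF0 = 11110000 → 4-byte char #5 = F0 9F A7 B5.
Offset 15: leading byte 0xE2 = 11100010 → 3-byte char #6 = E2 99 AE.
Offset 18: leading byte 0xC8 = 11001000 → 2-byte char #7 = C8 8A.
Offset 20: leading byte 0xE1 = 11100001 → 3-byte char #8 = E1 B7 B2.
Offset 23: leading byte 0xC8 = 11001000 → 2-byte char #9 = C8 9A.
Offset 25: leading byte 0xE0 = 11100000 → 3-byte char #10 = E0 AE 8C.
Leading byte 0xE0 = 11100000 matches 1110xxxx → 3-byte sequence.
Byte 1: 0xE0 = 11100000, payload 0000 (4 bits).
Byte 2: 0xAE = 10101110 (10xxxxxx ✓), payload 101110.
Byte 3: 0x8C = 10001100 (10xxxxxx ✓), payload 001100.
Concatenate: 0000101110001100 = 0xB8C (16 bits → U+0B8C).

U+0B8C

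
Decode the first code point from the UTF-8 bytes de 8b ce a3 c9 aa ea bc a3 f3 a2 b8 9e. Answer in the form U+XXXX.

U+078B

Offset 0: leading byte 0xDE = 11011110 → 2-byte char #1 = DE 8B.
Leading byte 0xDE = 11011110 matches 110xxxxx → 2-byte sequence.
Byte 1: 0xDE = 11011110, payload 11110 (5 bits).
Byte 2: 0x8B = 10001011 (10xxxxxx ✓), payload 001011.
Concatenate: 11110001011 = 0x78B (11 bits → U+078B).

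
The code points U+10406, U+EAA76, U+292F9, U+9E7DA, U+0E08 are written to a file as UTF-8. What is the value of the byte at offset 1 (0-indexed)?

0x90

U+10406 → 4-byte form F0 90 90 86 at offsets 0–3.
Offset 1 falls in char 1's range; it's byte 2 of F0 90 90 86 = 0x90.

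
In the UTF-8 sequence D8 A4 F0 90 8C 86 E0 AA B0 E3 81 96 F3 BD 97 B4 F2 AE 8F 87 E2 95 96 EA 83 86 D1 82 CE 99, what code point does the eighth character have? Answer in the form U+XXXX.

Offset 0: leading byte 0xD8 = 11011000 → 2-byte char #1 = D8 A4.
Offset 2: leading byte 0xF0 = 11110000 → 4-byte char #2 = F0 90 8C 86.
Offset 6: leading byte 0xE0 = 11100000 → 3-byte char #3 = E0 AA B0.
Offset 9: leading byte 0xE3 = 11100011 → 3-byte char #4 = E3 81 96.
Offset 12: leading byte 0xF3 = 11110011 → 4-byte char #5 = F3 BD 97 B4.
Offset 16: leading byte 0xF2 = 11110010 → 4-byte char #6 = F2 AE 8F 87.
Offset 20: leading byte 0xE2 = 11100010 → 3-byte char #7 = E2 95 96.
Offset 23: leading byte 0xEA = 11101010 → 3-byte char #8 = EA 83 86.
Leading byte 0xEA = 11101010 matches 1110xxxx → 3-byte sequence.
Byte 1: 0xEA = 11101010, payload 1010 (4 bits).
Byte 2: 0x83 = 10000011 (10xxxxxx ✓), payload 000011.
Byte 3: 0x86 = 10000110 (10xxxxxx ✓), payload 000110.
Concatenate: 1010000011000110 = 0xA0C6 (16 bits → U+A0C6).

U+A0C6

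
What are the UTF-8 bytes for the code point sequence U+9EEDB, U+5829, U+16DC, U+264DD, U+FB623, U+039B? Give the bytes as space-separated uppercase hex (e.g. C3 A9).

F2 9E BB 9B E5 A0 A9 E1 9B 9C F0 A6 93 9D F3 BB 98 A3 CE 9B

U+9EEDB: 4-byte form → F2 9E BB 9B.
U+5829: 3-byte form → E5 A0 A9.
U+16DC: 3-byte form → E1 9B 9C.
U+264DD: 4-byte form → F0 A6 93 9D.
U+FB623: 4-byte form → F3 BB 98 A3.
U+039B: 2-byte form → CE 9B.
Concatenated (20 bytes): F2 9E BB 9B E5 A0 A9 E1 9B 9C F0 A6 93 9D F3 BB 98 A3 CE 9B.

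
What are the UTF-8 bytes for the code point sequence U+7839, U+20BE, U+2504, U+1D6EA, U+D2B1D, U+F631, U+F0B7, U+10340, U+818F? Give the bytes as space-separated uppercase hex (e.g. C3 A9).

U+7839: 3-byte form → E7 A0 B9.
U+20BE: 3-byte form → E2 82 BE.
U+2504: 3-byte form → E2 94 84.
U+1D6EA: 4-byte form → F0 9D 9B AA.
U+D2B1D: 4-byte form → F3 92 AC 9D.
U+F631: 3-byte form → EF 98 B1.
U+F0B7: 3-byte form → EF 82 B7.
U+10340: 4-byte form → F0 90 8D 80.
U+818F: 3-byte form → E8 86 8F.
Concatenated (30 bytes): E7 A0 B9 E2 82 BE E2 94 84 F0 9D 9B AA F3 92 AC 9D EF 98 B1 EF 82 B7 F0 90 8D 80 E8 86 8F.

E7 A0 B9 E2 82 BE E2 94 84 F0 9D 9B AA F3 92 AC 9D EF 98 B1 EF 82 B7 F0 90 8D 80 E8 86 8F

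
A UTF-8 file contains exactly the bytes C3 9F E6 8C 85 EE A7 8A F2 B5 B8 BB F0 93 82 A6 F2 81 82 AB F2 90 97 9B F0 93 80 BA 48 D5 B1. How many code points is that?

Byte at offset 0: 0xC3 = 11000011 → 2-byte char (#1). Advance 2.
Byte at offset 2: 0xE6 = 11100110 → 3-byte char (#2). Advance 3.
Byte at offset 5: 0xEE = 11101110 → 3-byte char (#3). Advance 3.
Byte at offset 8: 0xF2 = 11110010 → 4-byte char (#4). Advance 4.
Byte at offset 12: 0xF0 = 11110000 → 4-byte char (#5). Advance 4.
Byte at offset 16: 0xF2 = 11110010 → 4-byte char (#6). Advance 4.
Byte at offset 20: 0xF2 = 11110010 → 4-byte char (#7). Advance 4.
Byte at offset 24: 0xF0 = 11110000 → 4-byte char (#8). Advance 4.
Byte at offset 28: 0x48 = 01001000 → 1-byte char (#9). Advance 1.
Byte at offset 29: 0xD5 = 11010101 → 2-byte char (#10). Advance 2.
Reached end at offset 31 after 10 code points.

10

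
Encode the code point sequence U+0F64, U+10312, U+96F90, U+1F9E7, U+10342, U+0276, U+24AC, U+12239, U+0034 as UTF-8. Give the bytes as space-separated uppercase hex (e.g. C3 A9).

U+0F64: 3-byte form → E0 BD A4.
U+10312: 4-byte form → F0 90 8C 92.
U+96F90: 4-byte form → F2 96 BE 90.
U+1F9E7: 4-byte form → F0 9F A7 A7.
U+10342: 4-byte form → F0 90 8D 82.
U+0276: 2-byte form → C9 B6.
U+24AC: 3-byte form → E2 92 AC.
U+12239: 4-byte form → F0 92 88 B9.
U+0034: 1-byte form → 34.
Concatenated (29 bytes): E0 BD A4 F0 90 8C 92 F2 96 BE 90 F0 9F A7 A7 F0 90 8D 82 C9 B6 E2 92 AC F0 92 88 B9 34.

E0 BD A4 F0 90 8C 92 F2 96 BE 90 F0 9F A7 A7 F0 90 8D 82 C9 B6 E2 92 AC F0 92 88 B9 34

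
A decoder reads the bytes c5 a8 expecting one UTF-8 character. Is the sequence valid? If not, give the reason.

Leading byte 0xC5 = 11000101 → 2-byte form.
Continuation bytes 0xA8=10101000 all match 10xxxxxx.
Decoded value 0x168 is ≥ 0x80 (shortest form) and not a surrogate.

valid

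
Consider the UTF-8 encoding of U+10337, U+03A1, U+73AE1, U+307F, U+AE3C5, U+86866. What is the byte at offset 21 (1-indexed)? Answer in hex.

0xA6

1-indexed offset 21 is 0-indexed offset 20.
U+10337 → 4-byte form F0 90 8C B7 at offsets 0–3.
U+03A1 → 2-byte form CE A1 at offsets 4–5.
U+73AE1 → 4-byte form F1 B3 AB A1 at offsets 6–9.
U+307F → 3-byte form E3 81 BF at offsets 10–12.
U+AE3C5 → 4-byte form F2 AE 8F 85 at offsets 13–16.
U+86866 → 4-byte form F2 86 A1 A6 at offsets 17–20.
Offset 20 falls in char 6's range; it's byte 4 of F2 86 A1 A6 = 0xA6.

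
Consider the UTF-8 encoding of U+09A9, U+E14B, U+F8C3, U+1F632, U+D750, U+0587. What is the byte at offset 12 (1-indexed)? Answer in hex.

0x98

1-indexed offset 12 is 0-indexed offset 11.
U+09A9 → 3-byte form E0 A6 A9 at offsets 0–2.
U+E14B → 3-byte form EE 85 8B at offsets 3–5.
U+F8C3 → 3-byte form EF A3 83 at offsets 6–8.
U+1F632 → 4-byte form F0 9F 98 B2 at offsets 9–12.
Offset 11 falls in char 4's range; it's byte 3 of F0 9F 98 B2 = 0x98.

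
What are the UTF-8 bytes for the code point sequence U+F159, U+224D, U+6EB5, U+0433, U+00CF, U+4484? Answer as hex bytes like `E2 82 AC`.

EF 85 99 E2 89 8D E6 BA B5 D0 B3 C3 8F E4 92 84

U+F159: 3-byte form → EF 85 99.
U+224D: 3-byte form → E2 89 8D.
U+6EB5: 3-byte form → E6 BA B5.
U+0433: 2-byte form → D0 B3.
U+00CF: 2-byte form → C3 8F.
U+4484: 3-byte form → E4 92 84.
Concatenated (16 bytes): EF 85 99 E2 89 8D E6 BA B5 D0 B3 C3 8F E4 92 84.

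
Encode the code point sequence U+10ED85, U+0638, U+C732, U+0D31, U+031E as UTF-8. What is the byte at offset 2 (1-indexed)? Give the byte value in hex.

0x8E

1-indexed offset 2 is 0-indexed offset 1.
U+10ED85 → 4-byte form F4 8E B6 85 at offsets 0–3.
Offset 1 falls in char 1's range; it's byte 2 of F4 8E B6 85 = 0x8E.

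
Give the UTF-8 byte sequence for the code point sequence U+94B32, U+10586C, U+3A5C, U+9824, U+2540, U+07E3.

U+94B32: 4-byte form → F2 94 AC B2.
U+10586C: 4-byte form → F4 85 A1 AC.
U+3A5C: 3-byte form → E3 A9 9C.
U+9824: 3-byte form → E9 A0 A4.
U+2540: 3-byte form → E2 95 80.
U+07E3: 2-byte form → DF A3.
Concatenated (19 bytes): F2 94 AC B2 F4 85 A1 AC E3 A9 9C E9 A0 A4 E2 95 80 DF A3.

F2 94 AC B2 F4 85 A1 AC E3 A9 9C E9 A0 A4 E2 95 80 DF A3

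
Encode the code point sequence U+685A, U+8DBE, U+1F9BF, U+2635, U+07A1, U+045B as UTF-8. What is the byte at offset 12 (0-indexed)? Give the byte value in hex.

0xB5

U+685A → 3-byte form E6 A1 9A at offsets 0–2.
U+8DBE → 3-byte form E8 B6 BE at offsets 3–5.
U+1F9BF → 4-byte form F0 9F A6 BF at offsets 6–9.
U+2635 → 3-byte form E2 98 B5 at offsets 10–12.
Offset 12 falls in char 4's range; it's byte 3 of E2 98 B5 = 0xB5.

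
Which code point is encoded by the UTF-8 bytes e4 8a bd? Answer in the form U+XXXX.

U+42BD

Leading byte 0xE4 = 11100100 matches 1110xxxx → 3-byte sequence.
Byte 1: 0xE4 = 11100100, payload 0100 (4 bits).
Byte 2: 0x8A = 10001010 (10xxxxxx ✓), payload 001010.
Byte 3: 0xBD = 10111101 (10xxxxxx ✓), payload 111101.
Concatenate: 0100001010111101 = 0x42BD (16 bits → U+42BD).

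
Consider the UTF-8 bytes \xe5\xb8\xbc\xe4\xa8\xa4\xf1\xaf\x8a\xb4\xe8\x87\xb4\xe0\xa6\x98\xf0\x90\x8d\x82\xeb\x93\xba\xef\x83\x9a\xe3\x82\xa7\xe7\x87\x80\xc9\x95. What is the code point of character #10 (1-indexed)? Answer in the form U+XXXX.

Offset 0: leading byte 0xE5 = 11100101 → 3-byte char #1 = E5 B8 BC.
Offset 3: leading byte 0xE4 = 11100100 → 3-byte char #2 = E4 A8 A4.
Offset 6: leading byte 0xF1 = 11110001 → 4-byte char #3 = F1 AF 8A B4.
Offset 10: leading byte 0xE8 = 11101000 → 3-byte char #4 = E8 87 B4.
Offset 13: leading byte 0xE0 = 11100000 → 3-byte char #5 = E0 A6 98.
Offset 16: leading byte 0xF0 = 11110000 → 4-byte char #6 = F0 90 8D 82.
Offset 20: leading byte 0xEB = 11101011 → 3-byte char #7 = EB 93 BA.
Offset 23: leading byte 0xEF = 11101111 → 3-byte char #8 = EF 83 9A.
Offset 26: leading byte 0xE3 = 11100011 → 3-byte char #9 = E3 82 A7.
Offset 29: leading byte 0xE7 = 11100111 → 3-byte char #10 = E7 87 80.
Leading byte 0xE7 = 11100111 matches 1110xxxx → 3-byte sequence.
Byte 1: 0xE7 = 11100111, payload 0111 (4 bits).
Byte 2: 0x87 = 10000111 (10xxxxxx ✓), payload 000111.
Byte 3: 0x80 = 10000000 (10xxxxxx ✓), payload 000000.
Concatenate: 0111000111000000 = 0x71C0 (16 bits → U+71C0).

U+71C0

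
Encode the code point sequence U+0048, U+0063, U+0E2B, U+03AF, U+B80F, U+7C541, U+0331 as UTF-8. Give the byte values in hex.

U+0048: 1-byte form → 48.
U+0063: 1-byte form → 63.
U+0E2B: 3-byte form → E0 B8 AB.
U+03AF: 2-byte form → CE AF.
U+B80F: 3-byte form → EB A0 8F.
U+7C541: 4-byte form → F1 BC 95 81.
U+0331: 2-byte form → CC B1.
Concatenated (16 bytes): 48 63 E0 B8 AB CE AF EB A0 8F F1 BC 95 81 CC B1.

48 63 E0 B8 AB CE AF EB A0 8F F1 BC 95 81 CC B1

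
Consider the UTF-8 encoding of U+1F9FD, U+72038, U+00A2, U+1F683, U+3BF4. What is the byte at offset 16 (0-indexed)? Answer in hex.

U+1F9FD → 4-byte form F0 9F A7 BD at offsets 0–3.
U+72038 → 4-byte form F1 B2 80 B8 at offsets 4–7.
U+00A2 → 2-byte form C2 A2 at offsets 8–9.
U+1F683 → 4-byte form F0 9F 9A 83 at offsets 10–13.
U+3BF4 → 3-byte form E3 AF B4 at offsets 14–16.
Offset 16 falls in char 5's range; it's byte 3 of E3 AF B4 = 0xB4.

0xB4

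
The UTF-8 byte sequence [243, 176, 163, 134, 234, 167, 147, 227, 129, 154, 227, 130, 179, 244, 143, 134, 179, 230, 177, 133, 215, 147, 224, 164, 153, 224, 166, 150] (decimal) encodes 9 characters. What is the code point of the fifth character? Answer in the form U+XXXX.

U+10F1B3

Offset 0: leading byte 0xF3 = 11110011 → 4-byte char #1 = F3 B0 A3 86.
Offset 4: leading byte 0xEA = 11101010 → 3-byte char #2 = EA A7 93.
Offset 7: leading byte 0xE3 = 11100011 → 3-byte char #3 = E3 81 9A.
Offset 10: leading byte 0xE3 = 11100011 → 3-byte char #4 = E3 82 B3.
Offset 13: leading byte 0xF4 = 11110100 → 4-byte char #5 = F4 8F 86 B3.
Leading byte 0xF4 = 11110100 matches 11110xxx → 4-byte sequence.
Byte 1: 0xF4 = 11110100, payload 100 (3 bits).
Byte 2: 0x8F = 10001111 (10xxxxxx ✓), payload 001111.
Byte 3: 0x86 = 10000110 (10xxxxxx ✓), payload 000110.
Byte 4: 0xB3 = 10110011 (10xxxxxx ✓), payload 110011.
Concatenate: 100001111000110110011 = 0x10F1B3 (21 bits → U+10F1B3).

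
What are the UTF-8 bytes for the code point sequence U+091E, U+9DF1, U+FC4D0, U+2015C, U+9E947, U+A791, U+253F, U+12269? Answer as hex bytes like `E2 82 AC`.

U+091E: 3-byte form → E0 A4 9E.
U+9DF1: 3-byte form → E9 B7 B1.
U+FC4D0: 4-byte form → F3 BC 93 90.
U+2015C: 4-byte form → F0 A0 85 9C.
U+9E947: 4-byte form → F2 9E A5 87.
U+A791: 3-byte form → EA 9E 91.
U+253F: 3-byte form → E2 94 BF.
U+12269: 4-byte form → F0 92 89 A9.
Concatenated (28 bytes): E0 A4 9E E9 B7 B1 F3 BC 93 90 F0 A0 85 9C F2 9E A5 87 EA 9E 91 E2 94 BF F0 92 89 A9.

E0 A4 9E E9 B7 B1 F3 BC 93 90 F0 A0 85 9C F2 9E A5 87 EA 9E 91 E2 94 BF F0 92 89 A9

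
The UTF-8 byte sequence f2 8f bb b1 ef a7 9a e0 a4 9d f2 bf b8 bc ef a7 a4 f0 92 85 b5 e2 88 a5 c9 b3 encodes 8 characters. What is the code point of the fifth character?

U+F9E4

Offset 0: leading byte 0xF2 = 11110010 → 4-byte char #1 = F2 8F BB B1.
Offset 4: leading byte 0xEF = 11101111 → 3-byte char #2 = EF A7 9A.
Offset 7: leading byte 0xE0 = 11100000 → 3-byte char #3 = E0 A4 9D.
Offset 10: leading byte 0xF2 = 11110010 → 4-byte char #4 = F2 BF B8 BC.
Offset 14: leading byte 0xEF = 11101111 → 3-byte char #5 = EF A7 A4.
Leading byte 0xEF = 11101111 matches 1110xxxx → 3-byte sequence.
Byte 1: 0xEF = 11101111, payload 1111 (4 bits).
Byte 2: 0xA7 = 10100111 (10xxxxxx ✓), payload 100111.
Byte 3: 0xA4 = 10100100 (10xxxxxx ✓), payload 100100.
Concatenate: 1111100111100100 = 0xF9E4 (16 bits → U+F9E4).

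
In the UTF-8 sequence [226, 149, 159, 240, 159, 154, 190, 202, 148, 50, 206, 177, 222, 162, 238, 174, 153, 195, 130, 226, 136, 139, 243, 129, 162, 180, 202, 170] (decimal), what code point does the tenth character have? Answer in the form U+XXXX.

U+C18B4

Offset 0: leading byte 0xE2 = 11100010 → 3-byte char #1 = E2 95 9F.
Offset 3: leading byte 0xF0 = 11110000 → 4-byte char #2 = F0 9F 9A BE.
Offset 7: leading byte 0xCA = 11001010 → 2-byte char #3 = CA 94.
Offset 9: leading byte 0x32 = 00110010 → 1-byte char #4 = 32.
Offset 10: leading byte 0xCE = 11001110 → 2-byte char #5 = CE B1.
Offset 12: leading byte 0xDE = 11011110 → 2-byte char #6 = DE A2.
Offset 14: leading byte 0xEE = 11101110 → 3-byte char #7 = EE AE 99.
Offset 17: leading byte 0xC3 = 11000011 → 2-byte char #8 = C3 82.
Offset 19: leading byte 0xE2 = 11100010 → 3-byte char #9 = E2 88 8B.
Offset 22: leading byte 0xF3 = 11110011 → 4-byte char #10 = F3 81 A2 B4.
Leading byte 0xF3 = 11110011 matches 11110xxx → 4-byte sequence.
Byte 1: 0xF3 = 11110011, payload 011 (3 bits).
Byte 2: 0x81 = 10000001 (10xxxxxx ✓), payload 000001.
Byte 3: 0xA2 = 10100010 (10xxxxxx ✓), payload 100010.
Byte 4: 0xB4 = 10110100 (10xxxxxx ✓), payload 110100.
Concatenate: 011000001100010110100 = 0xC18B4 (21 bits → U+C18B4).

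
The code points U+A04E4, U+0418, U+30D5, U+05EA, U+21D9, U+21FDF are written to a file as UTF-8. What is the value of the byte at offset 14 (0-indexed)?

0xF0

U+A04E4 → 4-byte form F2 A0 93 A4 at offsets 0–3.
U+0418 → 2-byte form D0 98 at offsets 4–5.
U+30D5 → 3-byte form E3 83 95 at offsets 6–8.
U+05EA → 2-byte form D7 AA at offsets 9–10.
U+21D9 → 3-byte form E2 87 99 at offsets 11–13.
U+21FDF → 4-byte form F0 A1 BF 9F at offsets 14–17.
Offset 14 falls in char 6's range; it's byte 1 of F0 A1 BF 9F = 0xF0.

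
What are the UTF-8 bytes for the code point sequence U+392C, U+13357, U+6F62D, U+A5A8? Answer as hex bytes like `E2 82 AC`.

U+392C: 3-byte form → E3 A4 AC.
U+13357: 4-byte form → F0 93 8D 97.
U+6F62D: 4-byte form → F1 AF 98 AD.
U+A5A8: 3-byte form → EA 96 A8.
Concatenated (14 bytes): E3 A4 AC F0 93 8D 97 F1 AF 98 AD EA 96 A8.

E3 A4 AC F0 93 8D 97 F1 AF 98 AD EA 96 A8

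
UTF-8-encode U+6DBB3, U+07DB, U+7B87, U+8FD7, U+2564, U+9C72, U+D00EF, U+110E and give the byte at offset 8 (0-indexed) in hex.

U+6DBB3 → 4-byte form F1 AD AE B3 at offsets 0–3.
U+07DB → 2-byte form DF 9B at offsets 4–5.
U+7B87 → 3-byte form E7 AE 87 at offsets 6–8.
Offset 8 falls in char 3's range; it's byte 3 of E7 AE 87 = 0x87.

0x87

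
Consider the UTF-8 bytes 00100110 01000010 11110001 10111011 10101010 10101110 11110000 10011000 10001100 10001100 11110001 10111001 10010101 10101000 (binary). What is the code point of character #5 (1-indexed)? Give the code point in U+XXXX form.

U+79568

Offset 0: leading byte 0x26 = 00100110 → 1-byte char #1 = 26.
Offset 1: leading byte 0x42 = 01000010 → 1-byte char #2 = 42.
Offset 2: leading byte 0xF1 = 11110001 → 4-byte char #3 = F1 BB AA AE.
Offset 6: leading byte 0xF0 = 11110000 → 4-byte char #4 = F0 98 8C 8C.
Offset 10: leading byte 0xF1 = 11110001 → 4-byte char #5 = F1 B9 95 A8.
Leading byte 0xF1 = 11110001 matches 11110xxx → 4-byte sequence.
Byte 1: 0xF1 = 11110001, payload 001 (3 bits).
Byte 2: 0xB9 = 10111001 (10xxxxxx ✓), payload 111001.
Byte 3: 0x95 = 10010101 (10xxxxxx ✓), payload 010101.
Byte 4: 0xA8 = 10101000 (10xxxxxx ✓), payload 101000.
Concatenate: 001111001010101101000 = 0x79568 (21 bits → U+79568).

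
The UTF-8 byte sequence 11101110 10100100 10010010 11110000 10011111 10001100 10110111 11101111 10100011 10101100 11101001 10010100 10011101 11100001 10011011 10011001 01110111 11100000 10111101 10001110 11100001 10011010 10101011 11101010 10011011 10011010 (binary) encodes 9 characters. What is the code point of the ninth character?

Offset 0: leading byte 0xEE = 11101110 → 3-byte char #1 = EE A4 92.
Offset 3: leading byte 0xF0 = 11110000 → 4-byte char #2 = F0 9F 8C B7.
Offset 7: leading byte 0xEF = 11101111 → 3-byte char #3 = EF A3 AC.
Offset 10: leading byte 0xE9 = 11101001 → 3-byte char #4 = E9 94 9D.
Offset 13: leading byte 0xE1 = 11100001 → 3-byte char #5 = E1 9B 99.
Offset 16: leading byte 0x77 = 01110111 → 1-byte char #6 = 77.
Offset 17: leading byte 0xE0 = 11100000 → 3-byte char #7 = E0 BD 8E.
Offset 20: leading byte 0xE1 = 11100001 → 3-byte char #8 = E1 9A AB.
Offset 23: leading byte 0xEA = 11101010 → 3-byte char #9 = EA 9B 9A.
Leading byte 0xEA = 11101010 matches 1110xxxx → 3-byte sequence.
Byte 1: 0xEA = 11101010, payload 1010 (4 bits).
Byte 2: 0x9B = 10011011 (10xxxxxx ✓), payload 011011.
Byte 3: 0x9A = 10011010 (10xxxxxx ✓), payload 011010.
Concatenate: 1010011011011010 = 0xA6DA (16 bits → U+A6DA).

U+A6DA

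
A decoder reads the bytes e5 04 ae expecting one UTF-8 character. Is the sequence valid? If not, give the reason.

invalid (non-continuation byte where continuation expected)

Leading byte 0xE5 = 11100101 → 3-byte form.
Byte 2 is 0x04 = 00000100, which is not 10xxxxxx — expected a continuation byte.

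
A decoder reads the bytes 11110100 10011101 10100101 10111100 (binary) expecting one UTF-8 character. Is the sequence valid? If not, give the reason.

Leading byte 0xF4 = 11110100 → 4-byte form.
Payload = 0x11D97C, which exceeds U+10FFFF, the maximum Unicode code point. (Leading bytes F5–FF, or F4 followed by ≥ 0x90, are invalid.)

invalid (encodes a value above U+10FFFF)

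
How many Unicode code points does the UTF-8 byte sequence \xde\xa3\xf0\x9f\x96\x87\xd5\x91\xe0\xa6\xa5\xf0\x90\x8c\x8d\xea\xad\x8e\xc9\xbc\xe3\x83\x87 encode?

8

Byte at offset 0: 0xDE = 11011110 → 2-byte char (#1). Advance 2.
Byte at offset 2: 0xF0 = 11110000 → 4-byte char (#2). Advance 4.
Byte at offset 6: 0xD5 = 11010101 → 2-byte char (#3). Advance 2.
Byte at offset 8: 0xE0 = 11100000 → 3-byte char (#4). Advance 3.
Byte at offset 11: 0xF0 = 11110000 → 4-byte char (#5). Advance 4.
Byte at offset 15: 0xEA = 11101010 → 3-byte char (#6). Advance 3.
Byte at offset 18: 0xC9 = 11001001 → 2-byte char (#7). Advance 2.
Byte at offset 20: 0xE3 = 11100011 → 3-byte char (#8). Advance 3.
Reached end at offset 23 after 8 code points.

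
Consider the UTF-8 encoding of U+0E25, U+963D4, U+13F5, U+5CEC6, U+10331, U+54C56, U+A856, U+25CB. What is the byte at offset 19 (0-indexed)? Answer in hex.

0x94

U+0E25 → 3-byte form E0 B8 A5 at offsets 0–2.
U+963D4 → 4-byte form F2 96 8F 94 at offsets 3–6.
U+13F5 → 3-byte form E1 8F B5 at offsets 7–9.
U+5CEC6 → 4-byte form F1 9C BB 86 at offsets 10–13.
U+10331 → 4-byte form F0 90 8C B1 at offsets 14–17.
U+54C56 → 4-byte form F1 94 B1 96 at offsets 18–21.
Offset 19 falls in char 6's range; it's byte 2 of F1 94 B1 96 = 0x94.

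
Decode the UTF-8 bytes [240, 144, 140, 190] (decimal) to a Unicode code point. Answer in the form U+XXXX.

Leading byte 0xF0 = 11110000 matches 11110xxx → 4-byte sequence.
Byte 1: 0xF0 = 11110000, payload 000 (3 bits).
Byte 2: 0x90 = 10010000 (10xxxxxx ✓), payload 010000.
Byte 3: 0x8C = 10001100 (10xxxxxx ✓), payload 001100.
Byte 4: 0xBE = 10111110 (10xxxxxx ✓), payload 111110.
Concatenate: 000010000001100111110 = 0x1033E (21 bits → U+1033E).

U+1033E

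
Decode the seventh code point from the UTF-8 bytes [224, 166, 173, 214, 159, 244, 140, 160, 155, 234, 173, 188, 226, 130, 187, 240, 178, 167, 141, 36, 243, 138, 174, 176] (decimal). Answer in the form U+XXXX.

Offset 0: leading byte 0xE0 = 11100000 → 3-byte char #1 = E0 A6 AD.
Offset 3: leading byte 0xD6 = 11010110 → 2-byte char #2 = D6 9F.
Offset 5: leading byte 0xF4 = 11110100 → 4-byte char #3 = F4 8C A0 9B.
Offset 9: leading byte 0xEA = 11101010 → 3-byte char #4 = EA AD BC.
Offset 12: leading byte 0xE2 = 11100010 → 3-byte char #5 = E2 82 BB.
Offset 15: leading byte 0xF0 = 11110000 → 4-byte char #6 = F0 B2 A7 8D.
Offset 19: leading byte 0x24 = 00100100 → 1-byte char #7 = 24.
Leading byte 0x24 = 00100100 matches 0xxxxxxx → 1-byte sequence.
Byte 1: 0x24 = 00100100, payload 0100100 (7 bits).
Concatenate: 0100100 = 0x24 (7 bits → U+0024).

U+0024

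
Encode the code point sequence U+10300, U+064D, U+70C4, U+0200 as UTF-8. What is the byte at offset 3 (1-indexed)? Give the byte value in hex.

0x8C

1-indexed offset 3 is 0-indexed offset 2.
U+10300 → 4-byte form F0 90 8C 80 at offsets 0–3.
Offset 2 falls in char 1's range; it's byte 3 of F0 90 8C 80 = 0x8C.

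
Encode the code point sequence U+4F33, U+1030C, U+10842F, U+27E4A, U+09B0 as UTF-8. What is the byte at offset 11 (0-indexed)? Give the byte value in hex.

U+4F33 → 3-byte form E4 BC B3 at offsets 0–2.
U+1030C → 4-byte form F0 90 8C 8C at offsets 3–6.
U+10842F → 4-byte form F4 88 90 AF at offsets 7–10.
U+27E4A → 4-byte form F0 A7 B9 8A at offsets 11–14.
Offset 11 falls in char 4's range; it's byte 1 of F0 A7 B9 8A = 0xF0.

0xF0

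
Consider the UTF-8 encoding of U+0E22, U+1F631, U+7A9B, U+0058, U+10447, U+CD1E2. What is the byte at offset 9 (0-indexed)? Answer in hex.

0x9B

U+0E22 → 3-byte form E0 B8 A2 at offsets 0–2.
U+1F631 → 4-byte form F0 9F 98 B1 at offsets 3–6.
U+7A9B → 3-byte form E7 AA 9B at offsets 7–9.
Offset 9 falls in char 3's range; it's byte 3 of E7 AA 9B = 0x9B.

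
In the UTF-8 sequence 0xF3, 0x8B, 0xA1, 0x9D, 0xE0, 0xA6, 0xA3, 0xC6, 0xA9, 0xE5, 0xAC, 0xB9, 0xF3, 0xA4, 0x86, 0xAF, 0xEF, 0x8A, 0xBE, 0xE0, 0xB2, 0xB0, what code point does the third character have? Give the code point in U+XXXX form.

Offset 0: leading byte 0xF3 = 11110011 → 4-byte char #1 = F3 8B A1 9D.
Offset 4: leading byte 0xE0 = 11100000 → 3-byte char #2 = E0 A6 A3.
Offset 7: leading byte 0xC6 = 11000110 → 2-byte char #3 = C6 A9.
Leading byte 0xC6 = 11000110 matches 110xxxxx → 2-byte sequence.
Byte 1: 0xC6 = 11000110, payload 00110 (5 bits).
Byte 2: 0xA9 = 10101001 (10xxxxxx ✓), payload 101001.
Concatenate: 00110101001 = 0x1A9 (11 bits → U+01A9).

U+01A9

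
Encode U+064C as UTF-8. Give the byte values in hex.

U+064C = 0x64C = 1612 decimal. In range U+0080–U+07FF → 2-byte form: 110xxxxx 10xxxxxx.
Binary (11 bits): 11001001100.
Split 5+6: 11001 | 001100.
Byte 1: 11011001 = 0xD9.
Byte 2: 10001100 = 0x8C.

D9 8C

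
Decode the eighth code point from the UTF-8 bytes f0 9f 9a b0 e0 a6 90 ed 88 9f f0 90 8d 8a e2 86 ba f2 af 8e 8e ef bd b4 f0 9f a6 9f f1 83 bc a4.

U+1F99F

Offset 0: leading byte 0xF0 = 11110000 → 4-byte char #1 = F0 9F 9A B0.
Offset 4: leading byte 0xE0 = 11100000 → 3-byte char #2 = E0 A6 90.
Offset 7: leading byte 0xED = 11101101 → 3-byte char #3 = ED 88 9F.
Offset 10: leading byte 0xF0 = 11110000 → 4-byte char #4 = F0 90 8D 8A.
Offset 14: leading byte 0xE2 = 11100010 → 3-byte char #5 = E2 86 BA.
Offset 17: leading byte 0xF2 = 11110010 → 4-byte char #6 = F2 AF 8E 8E.
Offset 21: leading byte 0xEF = 11101111 → 3-byte char #7 = EF BD B4.
Offset 24: leading byte 0xF0 = 11110000 → 4-byte char #8 = F0 9F A6 9F.
Leading byte 0xF0 = 11110000 matches 11110xxx → 4-byte sequence.
Byte 1: 0xF0 = 11110000, payload 000 (3 bits).
Byte 2: 0x9F = 10011111 (10xxxxxx ✓), payload 011111.
Byte 3: 0xA6 = 10100110 (10xxxxxx ✓), payload 100110.
Byte 4: 0x9F = 10011111 (10xxxxxx ✓), payload 011111.
Concatenate: 000011111100110011111 = 0x1F99F (21 bits → U+1F99F).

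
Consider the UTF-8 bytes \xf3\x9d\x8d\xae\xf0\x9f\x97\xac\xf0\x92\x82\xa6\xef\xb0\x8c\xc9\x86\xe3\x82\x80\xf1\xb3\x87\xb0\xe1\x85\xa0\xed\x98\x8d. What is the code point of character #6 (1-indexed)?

U+3080

Offset 0: leading byte 0xF3 = 11110011 → 4-byte char #1 = F3 9D 8D AE.
Offset 4: leading byte 0xF0 = 11110000 → 4-byte char #2 = F0 9F 97 AC.
Offset 8: leading byte 0xF0 = 11110000 → 4-byte char #3 = F0 92 82 A6.
Offset 12: leading byte 0xEF = 11101111 → 3-byte char #4 = EF B0 8C.
Offset 15: leading byte 0xC9 = 11001001 → 2-byte char #5 = C9 86.
Offset 17: leading byte 0xE3 = 11100011 → 3-byte char #6 = E3 82 80.
Leading byte 0xE3 = 11100011 matches 1110xxxx → 3-byte sequence.
Byte 1: 0xE3 = 11100011, payload 0011 (4 bits).
Byte 2: 0x82 = 10000010 (10xxxxxx ✓), payload 000010.
Byte 3: 0x80 = 10000000 (10xxxxxx ✓), payload 000000.
Concatenate: 0011000010000000 = 0x3080 (16 bits → U+3080).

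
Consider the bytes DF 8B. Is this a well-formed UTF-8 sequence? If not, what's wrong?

valid

Leading byte 0xDF = 11011111 → 2-byte form.
Continuation bytes 0x8B=10001011 all match 10xxxxxx.
Decoded value 0x7CB is ≥ 0x80 (shortest form) and not a surrogate.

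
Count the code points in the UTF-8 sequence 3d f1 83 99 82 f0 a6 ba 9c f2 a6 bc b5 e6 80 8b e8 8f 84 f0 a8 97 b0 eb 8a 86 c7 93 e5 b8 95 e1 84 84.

11

Byte at offset 0: 0x3D = 00111101 → 1-byte char (#1). Advance 1.
Byte at offset 1: 0xF1 = 11110001 → 4-byte char (#2). Advance 4.
Byte at offset 5: 0xF0 = 11110000 → 4-byte char (#3). Advance 4.
Byte at offset 9: 0xF2 = 11110010 → 4-byte char (#4). Advance 4.
Byte at offset 13: 0xE6 = 11100110 → 3-byte char (#5). Advance 3.
Byte at offset 16: 0xE8 = 11101000 → 3-byte char (#6). Advance 3.
Byte at offset 19: 0xF0 = 11110000 → 4-byte char (#7). Advance 4.
Byte at offset 23: 0xEB = 11101011 → 3-byte char (#8). Advance 3.
Byte at offset 26: 0xC7 = 11000111 → 2-byte char (#9). Advance 2.
Byte at offset 28: 0xE5 = 11100101 → 3-byte char (#10). Advance 3.
Byte at offset 31: 0xE1 = 11100001 → 3-byte char (#11). Advance 3.
Reached end at offset 34 after 11 code points.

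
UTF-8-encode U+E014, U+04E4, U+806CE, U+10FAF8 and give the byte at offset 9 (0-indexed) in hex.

U+E014 → 3-byte form EE 80 94 at offsets 0–2.
U+04E4 → 2-byte form D3 A4 at offsets 3–4.
U+806CE → 4-byte form F2 80 9B 8E at offsets 5–8.
U+10FAF8 → 4-byte form F4 8F AB B8 at offsets 9–12.
Offset 9 falls in char 4's range; it's byte 1 of F4 8F AB B8 = 0xF4.

0xF4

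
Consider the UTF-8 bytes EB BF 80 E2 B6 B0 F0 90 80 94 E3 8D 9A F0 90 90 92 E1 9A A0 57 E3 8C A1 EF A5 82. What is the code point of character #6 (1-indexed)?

U+16A0

Offset 0: leading byte 0xEB = 11101011 → 3-byte char #1 = EB BF 80.
Offset 3: leading byte 0xE2 = 11100010 → 3-byte char #2 = E2 B6 B0.
Offset 6: leading byte 0xF0 = 11110000 → 4-byte char #3 = F0 90 80 94.
Offset 10: leading byte 0xE3 = 11100011 → 3-byte char #4 = E3 8D 9A.
Offset 13: leading byte 0xF0 = 11110000 → 4-byte char #5 = F0 90 90 92.
Offset 17: leading byte 0xE1 = 11100001 → 3-byte char #6 = E1 9A A0.
Leading byte 0xE1 = 11100001 matches 1110xxxx → 3-byte sequence.
Byte 1: 0xE1 = 11100001, payload 0001 (4 bits).
Byte 2: 0x9A = 10011010 (10xxxxxx ✓), payload 011010.
Byte 3: 0xA0 = 10100000 (10xxxxxx ✓), payload 100000.
Concatenate: 0001011010100000 = 0x16A0 (16 bits → U+16A0).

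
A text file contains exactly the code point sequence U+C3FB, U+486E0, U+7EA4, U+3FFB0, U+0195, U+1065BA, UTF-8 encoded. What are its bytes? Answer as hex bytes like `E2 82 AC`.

U+C3FB: 3-byte form → EC 8F BB.
U+486E0: 4-byte form → F1 88 9B A0.
U+7EA4: 3-byte form → E7 BA A4.
U+3FFB0: 4-byte form → F0 BF BE B0.
U+0195: 2-byte form → C6 95.
U+1065BA: 4-byte form → F4 86 96 BA.
Concatenated (20 bytes): EC 8F BB F1 88 9B A0 E7 BA A4 F0 BF BE B0 C6 95 F4 86 96 BA.

EC 8F BB F1 88 9B A0 E7 BA A4 F0 BF BE B0 C6 95 F4 86 96 BA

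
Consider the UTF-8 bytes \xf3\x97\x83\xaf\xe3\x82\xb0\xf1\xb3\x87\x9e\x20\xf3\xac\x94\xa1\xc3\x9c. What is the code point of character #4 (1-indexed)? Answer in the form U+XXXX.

U+0020

Offset 0: leading byte 0xF3 = 11110011 → 4-byte char #1 = F3 97 83 AF.
Offset 4: leading byte 0xE3 = 11100011 → 3-byte char #2 = E3 82 B0.
Offset 7: leading byte 0xF1 = 11110001 → 4-byte char #3 = F1 B3 87 9E.
Offset 11: leading byte 0x20 = 00100000 → 1-byte char #4 = 20.
Leading byte 0x20 = 00100000 matches 0xxxxxxx → 1-byte sequence.
Byte 1: 0x20 = 00100000, payload 0100000 (7 bits).
Concatenate: 0100000 = 0x20 (7 bits → U+0020).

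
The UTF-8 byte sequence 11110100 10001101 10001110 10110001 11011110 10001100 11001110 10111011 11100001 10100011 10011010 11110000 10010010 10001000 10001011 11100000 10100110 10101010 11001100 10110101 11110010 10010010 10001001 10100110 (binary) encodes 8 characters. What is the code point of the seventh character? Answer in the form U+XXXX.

Offset 0: leading byte 0xF4 = 11110100 → 4-byte char #1 = F4 8D 8E B1.
Offset 4: leading byte 0xDE = 11011110 → 2-byte char #2 = DE 8C.
Offset 6: leading byte 0xCE = 11001110 → 2-byte char #3 = CE BB.
Offset 8: leading byte 0xE1 = 11100001 → 3-byte char #4 = E1 A3 9A.
Offset 11: leading byte 0xF0 = 11110000 → 4-byte char #5 = F0 92 88 8B.
Offset 15: leading byte 0xE0 = 11100000 → 3-byte char #6 = E0 A6 AA.
Offset 18: leading byte 0xCC = 11001100 → 2-byte char #7 = CC B5.
Leading byte 0xCC = 11001100 matches 110xxxxx → 2-byte sequence.
Byte 1: 0xCC = 11001100, payload 01100 (5 bits).
Byte 2: 0xB5 = 10110101 (10xxxxxx ✓), payload 110101.
Concatenate: 01100110101 = 0x335 (11 bits → U+0335).

U+0335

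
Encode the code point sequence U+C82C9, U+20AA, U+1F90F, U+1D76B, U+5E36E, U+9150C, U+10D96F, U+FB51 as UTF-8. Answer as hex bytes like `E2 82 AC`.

F3 88 8B 89 E2 82 AA F0 9F A4 8F F0 9D 9D AB F1 9E 8D AE F2 91 94 8C F4 8D A5 AF EF AD 91

U+C82C9: 4-byte form → F3 88 8B 89.
U+20AA: 3-byte form → E2 82 AA.
U+1F90F: 4-byte form → F0 9F A4 8F.
U+1D76B: 4-byte form → F0 9D 9D AB.
U+5E36E: 4-byte form → F1 9E 8D AE.
U+9150C: 4-byte form → F2 91 94 8C.
U+10D96F: 4-byte form → F4 8D A5 AF.
U+FB51: 3-byte form → EF AD 91.
Concatenated (30 bytes): F3 88 8B 89 E2 82 AA F0 9F A4 8F F0 9D 9D AB F1 9E 8D AE F2 91 94 8C F4 8D A5 AF EF AD 91.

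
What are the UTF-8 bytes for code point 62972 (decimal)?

U+F5FC = 0xF5FC = 62972 decimal. In range U+0800–U+FFFF → 3-byte form: 1110xxxx 10xxxxxx 10xxxxxx.
Binary (16 bits): 1111010111111100.
Split 4+6+6: 1111 | 010111 | 111100.
Byte 1: 11101111 = 0xEF.
Byte 2: 10010111 = 0x97.
Byte 3: 10111100 = 0xBC.

EF 97 BC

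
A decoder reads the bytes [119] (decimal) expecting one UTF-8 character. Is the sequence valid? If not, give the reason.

Leading byte 0x77 = 01110111 → 1-byte form.

valid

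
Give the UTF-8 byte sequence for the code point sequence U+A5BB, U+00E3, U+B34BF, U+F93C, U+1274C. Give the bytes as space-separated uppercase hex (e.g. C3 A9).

EA 96 BB C3 A3 F2 B3 92 BF EF A4 BC F0 92 9D 8C

U+A5BB: 3-byte form → EA 96 BB.
U+00E3: 2-byte form → C3 A3.
U+B34BF: 4-byte form → F2 B3 92 BF.
U+F93C: 3-byte form → EF A4 BC.
U+1274C: 4-byte form → F0 92 9D 8C.
Concatenated (16 bytes): EA 96 BB C3 A3 F2 B3 92 BF EF A4 BC F0 92 9D 8C.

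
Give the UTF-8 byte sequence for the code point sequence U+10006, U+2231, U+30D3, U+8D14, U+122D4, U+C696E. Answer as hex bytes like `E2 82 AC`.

U+10006: 4-byte form → F0 90 80 86.
U+2231: 3-byte form → E2 88 B1.
U+30D3: 3-byte form → E3 83 93.
U+8D14: 3-byte form → E8 B4 94.
U+122D4: 4-byte form → F0 92 8B 94.
U+C696E: 4-byte form → F3 86 A5 AE.
Concatenated (21 bytes): F0 90 80 86 E2 88 B1 E3 83 93 E8 B4 94 F0 92 8B 94 F3 86 A5 AE.

F0 90 80 86 E2 88 B1 E3 83 93 E8 B4 94 F0 92 8B 94 F3 86 A5 AE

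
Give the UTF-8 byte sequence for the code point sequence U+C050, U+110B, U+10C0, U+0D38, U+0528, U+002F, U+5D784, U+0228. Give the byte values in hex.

EC 81 90 E1 84 8B E1 83 80 E0 B4 B8 D4 A8 2F F1 9D 9E 84 C8 A8

U+C050: 3-byte form → EC 81 90.
U+110B: 3-byte form → E1 84 8B.
U+10C0: 3-byte form → E1 83 80.
U+0D38: 3-byte form → E0 B4 B8.
U+0528: 2-byte form → D4 A8.
U+002F: 1-byte form → 2F.
U+5D784: 4-byte form → F1 9D 9E 84.
U+0228: 2-byte form → C8 A8.
Concatenated (21 bytes): EC 81 90 E1 84 8B E1 83 80 E0 B4 B8 D4 A8 2F F1 9D 9E 84 C8 A8.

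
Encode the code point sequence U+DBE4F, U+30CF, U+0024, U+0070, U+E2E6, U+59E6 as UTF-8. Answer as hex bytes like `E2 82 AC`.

U+DBE4F: 4-byte form → F3 9B B9 8F.
U+30CF: 3-byte form → E3 83 8F.
U+0024: 1-byte form → 24.
U+0070: 1-byte form → 70.
U+E2E6: 3-byte form → EE 8B A6.
U+59E6: 3-byte form → E5 A7 A6.
Concatenated (15 bytes): F3 9B B9 8F E3 83 8F 24 70 EE 8B A6 E5 A7 A6.

F3 9B B9 8F E3 83 8F 24 70 EE 8B A6 E5 A7 A6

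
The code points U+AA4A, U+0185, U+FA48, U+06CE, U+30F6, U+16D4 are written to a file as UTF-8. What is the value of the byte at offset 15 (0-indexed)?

U+AA4A → 3-byte form EA A9 8A at offsets 0–2.
U+0185 → 2-byte form C6 85 at offsets 3–4.
U+FA48 → 3-byte form EF A9 88 at offsets 5–7.
U+06CE → 2-byte form DB 8E at offsets 8–9.
U+30F6 → 3-byte form E3 83 B6 at offsets 10–12.
U+16D4 → 3-byte form E1 9B 94 at offsets 13–15.
Offset 15 falls in char 6's range; it's byte 3 of E1 9B 94 = 0x94.

0x94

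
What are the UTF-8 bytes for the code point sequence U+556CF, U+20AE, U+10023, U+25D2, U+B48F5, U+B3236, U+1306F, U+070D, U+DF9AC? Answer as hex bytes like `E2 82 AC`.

F1 95 9B 8F E2 82 AE F0 90 80 A3 E2 97 92 F2 B4 A3 B5 F2 B3 88 B6 F0 93 81 AF DC 8D F3 9F A6 AC

U+556CF: 4-byte form → F1 95 9B 8F.
U+20AE: 3-byte form → E2 82 AE.
U+10023: 4-byte form → F0 90 80 A3.
U+25D2: 3-byte form → E2 97 92.
U+B48F5: 4-byte form → F2 B4 A3 B5.
U+B3236: 4-byte form → F2 B3 88 B6.
U+1306F: 4-byte form → F0 93 81 AF.
U+070D: 2-byte form → DC 8D.
U+DF9AC: 4-byte form → F3 9F A6 AC.
Concatenated (32 bytes): F1 95 9B 8F E2 82 AE F0 90 80 A3 E2 97 92 F2 B4 A3 B5 F2 B3 88 B6 F0 93 81 AF DC 8D F3 9F A6 AC.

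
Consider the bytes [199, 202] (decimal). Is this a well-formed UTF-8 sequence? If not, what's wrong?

invalid (non-continuation byte where continuation expected)

Leading byte 0xC7 = 11000111 → 2-byte form.
Byte 2 is 0xCA = 11001010, which is not 10xxxxxx — expected a continuation byte.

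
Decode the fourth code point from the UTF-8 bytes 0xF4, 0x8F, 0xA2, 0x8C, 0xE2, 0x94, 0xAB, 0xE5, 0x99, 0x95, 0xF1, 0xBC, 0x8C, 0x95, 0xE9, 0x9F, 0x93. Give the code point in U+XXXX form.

U+7C315

Offset 0: leading byte 0xF4 = 11110100 → 4-byte char #1 = F4 8F A2 8C.
Offset 4: leading byte 0xE2 = 11100010 → 3-byte char #2 = E2 94 AB.
Offset 7: leading byte 0xE5 = 11100101 → 3-byte char #3 = E5 99 95.
Offset 10: leading byte 0xF1 = 11110001 → 4-byte char #4 = F1 BC 8C 95.
Leading byte 0xF1 = 11110001 matches 11110xxx → 4-byte sequence.
Byte 1: 0xF1 = 11110001, payload 001 (3 bits).
Byte 2: 0xBC = 10111100 (10xxxxxx ✓), payload 111100.
Byte 3: 0x8C = 10001100 (10xxxxxx ✓), payload 001100.
Byte 4: 0x95 = 10010101 (10xxxxxx ✓), payload 010101.
Concatenate: 001111100001100010101 = 0x7C315 (21 bits → U+7C315).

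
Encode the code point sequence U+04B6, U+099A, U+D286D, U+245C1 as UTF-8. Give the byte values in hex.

D2 B6 E0 A6 9A F3 92 A1 AD F0 A4 97 81

U+04B6: 2-byte form → D2 B6.
U+099A: 3-byte form → E0 A6 9A.
U+D286D: 4-byte form → F3 92 A1 AD.
U+245C1: 4-byte form → F0 A4 97 81.
Concatenated (13 bytes): D2 B6 E0 A6 9A F3 92 A1 AD F0 A4 97 81.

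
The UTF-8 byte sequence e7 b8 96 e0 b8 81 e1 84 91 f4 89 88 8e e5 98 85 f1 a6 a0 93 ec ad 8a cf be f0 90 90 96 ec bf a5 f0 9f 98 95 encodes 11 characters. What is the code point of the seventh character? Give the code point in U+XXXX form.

U+CB4A

Offset 0: leading byte 0xE7 = 11100111 → 3-byte char #1 = E7 B8 96.
Offset 3: leading byte 0xE0 = 11100000 → 3-byte char #2 = E0 B8 81.
Offset 6: leading byte 0xE1 = 11100001 → 3-byte char #3 = E1 84 91.
Offset 9: leading byte 0xF4 = 11110100 → 4-byte char #4 = F4 89 88 8E.
Offset 13: leading byte 0xE5 = 11100101 → 3-byte char #5 = E5 98 85.
Offset 16: leading byte 0xF1 = 11110001 → 4-byte char #6 = F1 A6 A0 93.
Offset 20: leading byte 0xEC = 11101100 → 3-byte char #7 = EC AD 8A.
Leading byte 0xEC = 11101100 matches 1110xxxx → 3-byte sequence.
Byte 1: 0xEC = 11101100, payload 1100 (4 bits).
Byte 2: 0xAD = 10101101 (10xxxxxx ✓), payload 101101.
Byte 3: 0x8A = 10001010 (10xxxxxx ✓), payload 001010.
Concatenate: 1100101101001010 = 0xCB4A (16 bits → U+CB4A).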